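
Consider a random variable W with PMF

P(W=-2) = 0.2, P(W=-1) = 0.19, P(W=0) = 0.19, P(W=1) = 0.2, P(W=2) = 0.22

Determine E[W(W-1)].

E[W(W-1)] = Σ w(w-1)·P(W=w)
 = 6·0.2 + 2·0.19 + 0·0.19 + 0·0.2 + 2·0.22
 = 1.2 + 0.38 + 0 + 0 + 0.44
 = 2.02

2.02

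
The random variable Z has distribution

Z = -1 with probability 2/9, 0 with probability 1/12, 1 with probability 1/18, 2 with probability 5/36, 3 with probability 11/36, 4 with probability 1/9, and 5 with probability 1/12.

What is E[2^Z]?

7.75

E[2^Z] = Σ 2^z·P(Z=z)
 = 1/2·2/9 + 1·1/12 + 2·1/18 + 4·5/36 + 8·11/36 + 16·1/9 + 32·1/12
 = 1/9 + 1/12 + 1/9 + 5/9 + 22/9 + 16/9 + 8/3
 = 31/4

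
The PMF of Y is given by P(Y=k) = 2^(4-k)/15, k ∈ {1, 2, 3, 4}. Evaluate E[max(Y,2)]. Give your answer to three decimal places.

E[max(Y,2)] = Σ max(y,2)·P(Y=y)
 = 2·8/15 + 2·4/15 + 3·2/15 + 4·1/15
 = 16/15 + 8/15 + 2/5 + 4/15
 = 34/15

2.267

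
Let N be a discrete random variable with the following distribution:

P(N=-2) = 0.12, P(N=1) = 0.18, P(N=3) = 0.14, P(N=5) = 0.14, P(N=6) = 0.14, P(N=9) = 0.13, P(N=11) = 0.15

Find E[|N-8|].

E[|N-8|] = Σ |n-8|·P(N=n)
 = 10·0.12 + 7·0.18 + 5·0.14 + 3·0.14 + 2·0.14 + 1·0.13 + 3·0.15
 = 1.2 + 1.26 + 0.7 + 0.42 + 0.28 + 0.13 + 0.45
 = 4.44

4.44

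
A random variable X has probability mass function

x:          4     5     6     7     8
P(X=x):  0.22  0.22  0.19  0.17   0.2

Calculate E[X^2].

E[X^2] = Σ x^2·P(X=x)
 = 16·0.22 + 25·0.22 + 36·0.19 + 49·0.17 + 64·0.2
 = 3.52 + 5.5 + 6.84 + 8.33 + 12.8
 = 36.99

36.99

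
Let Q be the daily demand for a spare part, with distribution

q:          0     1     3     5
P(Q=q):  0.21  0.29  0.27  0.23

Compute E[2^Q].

10.31

E[2^Q] = Σ 2^q·P(Q=q)
 = 1·0.21 + 2·0.29 + 8·0.27 + 32·0.23
 = 0.21 + 0.58 + 2.16 + 7.36
 = 10.31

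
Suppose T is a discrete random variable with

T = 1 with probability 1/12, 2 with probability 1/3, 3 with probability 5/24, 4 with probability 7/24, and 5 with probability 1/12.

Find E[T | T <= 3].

2.2

P(T <= 3) = 1/12 + 1/3 + 5/24 = 5/8.
E[T | T <= 3] = [1·1/12 + 2·1/3 + 3·5/24] / (5/8)
 = 11/8 / (5/8)
 = 11/5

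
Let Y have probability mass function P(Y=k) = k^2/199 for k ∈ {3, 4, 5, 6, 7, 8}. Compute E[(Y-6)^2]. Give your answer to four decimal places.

2.3869

E[(Y-6)^2] = Σ (y-6)^2·P(Y=y)
 = 9·9/199 + 4·16/199 + 1·25/199 + 0·36/199 + 1·49/199 + 4·64/199
 = 81/199 + 64/199 + 25/199 + 0 + 49/199 + 256/199
 = 475/199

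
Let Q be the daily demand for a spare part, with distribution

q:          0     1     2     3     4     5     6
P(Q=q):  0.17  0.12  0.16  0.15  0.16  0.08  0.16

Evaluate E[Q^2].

E[Q^2] = Σ q^2·P(Q=q)
 = 0·0.17 + 1·0.12 + 4·0.16 + 9·0.15 + 16·0.16 + 25·0.08 + 36·0.16
 = 0 + 0.12 + 0.64 + 1.35 + 2.56 + 2 + 5.76
 = 12.43

12.43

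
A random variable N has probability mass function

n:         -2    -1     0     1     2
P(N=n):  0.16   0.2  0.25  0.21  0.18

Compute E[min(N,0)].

E[min(N,0)] = Σ min(n,0)·P(N=n)
 = (-2)·0.16 + (-1)·0.2 + 0·0.25 + 0·0.21 + 0·0.18
 = (-0.32) + (-0.2) + 0 + 0 + 0
 = -0.52

-0.52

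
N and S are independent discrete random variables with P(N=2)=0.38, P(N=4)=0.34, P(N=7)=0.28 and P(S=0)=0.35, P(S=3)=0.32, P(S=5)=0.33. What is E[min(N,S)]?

E[min(N,S)] = Σ_n Σ_s min(n,s) · P(N=n)P(S=s)
 = 0·0.133 + 2·0.1216 + 2·0.1254 + 0·0.119 + 3·0.1088 + 4·0.1122 + 0·0.098 + 3·0.0896 + 5·0.0924
 = 0 + 0.2432 + 0.2508 + 0 + 0.3264 + 0.4488 + 0 + 0.2688 + 0.462
 = 2

2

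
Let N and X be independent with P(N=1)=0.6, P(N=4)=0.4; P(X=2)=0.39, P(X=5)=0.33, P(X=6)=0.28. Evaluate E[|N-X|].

E[|N-X|] = Σ_n Σ_x |n-x| · P(N=n)P(X=x)
 = 1·0.234 + 4·0.198 + 5·0.168 + 2·0.156 + 1·0.132 + 2·0.112
 = 0.234 + 0.792 + 0.84 + 0.312 + 0.132 + 0.224
 = 2.534

2.534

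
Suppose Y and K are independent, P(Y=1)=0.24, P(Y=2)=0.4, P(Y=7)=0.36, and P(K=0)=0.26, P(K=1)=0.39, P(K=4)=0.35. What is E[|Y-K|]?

E[|Y-K|] = Σ_y Σ_k |y-k| · P(Y=y)P(K=k)
 = 1·0.0624 + 0·0.0936 + 3·0.084 + 2·0.104 + 1·0.156 + 2·0.14 + 7·0.0936 + 6·0.1404 + 3·0.126
 = 0.0624 + 0 + 0.252 + 0.208 + 0.156 + 0.28 + 0.6552 + 0.8424 + 0.378
 = 2.834

2.834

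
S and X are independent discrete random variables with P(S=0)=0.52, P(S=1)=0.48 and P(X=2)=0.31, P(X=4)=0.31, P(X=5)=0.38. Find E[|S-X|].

3.28

E[|S-X|] = Σ_s Σ_x |s-x| · P(S=s)P(X=x)
 = 2·0.1612 + 4·0.1612 + 5·0.1976 + 1·0.1488 + 3·0.1488 + 4·0.1824
 = 0.3224 + 0.6448 + 0.988 + 0.1488 + 0.4464 + 0.7296
 = 3.28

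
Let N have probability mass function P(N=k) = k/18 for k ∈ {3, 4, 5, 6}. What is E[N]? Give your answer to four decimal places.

4.7778

E[N] = Σ n·P(N=n)
 = 3·1/6 + 4·2/9 + 5·5/18 + 6·1/3
 = 1/2 + 8/9 + 25/18 + 2
 = 43/9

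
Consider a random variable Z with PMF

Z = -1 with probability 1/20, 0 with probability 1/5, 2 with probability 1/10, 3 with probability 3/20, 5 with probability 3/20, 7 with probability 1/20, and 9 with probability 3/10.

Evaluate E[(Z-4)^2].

E[(Z-4)^2] = Σ (z-4)^2·P(Z=z)
 = 25·1/20 + 16·1/5 + 4·1/10 + 1·3/20 + 1·3/20 + 9·1/20 + 25·3/10
 = 5/4 + 16/5 + 2/5 + 3/20 + 3/20 + 9/20 + 15/2
 = 131/10

13.1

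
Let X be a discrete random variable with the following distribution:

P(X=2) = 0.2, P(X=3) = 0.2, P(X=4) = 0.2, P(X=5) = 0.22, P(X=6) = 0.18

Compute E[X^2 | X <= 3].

6.5

P(X <= 3) = 0.2 + 0.2 = 0.4.
E[X^2 | X <= 3] = [4·0.2 + 9·0.2] / 0.4
 = 2.6 / 0.4
 = 13/2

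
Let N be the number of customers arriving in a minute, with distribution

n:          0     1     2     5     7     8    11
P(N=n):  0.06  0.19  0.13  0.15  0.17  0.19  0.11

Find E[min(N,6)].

E[min(N,6)] = Σ min(n,6)·P(N=n)
 = 0·0.06 + 1·0.19 + 2·0.13 + 5·0.15 + 6·0.17 + 6·0.19 + 6·0.11
 = 0 + 0.19 + 0.26 + 0.75 + 1.02 + 1.14 + 0.66
 = 4.02

4.02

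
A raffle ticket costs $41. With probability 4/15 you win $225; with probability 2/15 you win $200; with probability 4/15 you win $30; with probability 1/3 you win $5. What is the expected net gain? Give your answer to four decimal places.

55.3333

E[payout] = 225·4/15 + 200·2/15 + 30·4/15 + 5·1/3
 = 60 + 80/3 + 8 + 5/3
 = 289/3
Net = 289/3 - 41 = 166/3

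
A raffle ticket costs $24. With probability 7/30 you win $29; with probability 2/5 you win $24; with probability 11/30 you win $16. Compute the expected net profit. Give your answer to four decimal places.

E[payout] = 29·7/30 + 24·2/5 + 16·11/30
 = 203/30 + 48/5 + 88/15
 = 667/30
Net = 667/30 - 24 = -53/30

-1.7667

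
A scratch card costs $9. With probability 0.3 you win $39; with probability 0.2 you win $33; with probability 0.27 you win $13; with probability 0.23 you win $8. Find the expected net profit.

14.65

E[payout] = 39·0.3 + 33·0.2 + 13·0.27 + 8·0.23
 = 11.7 + 6.6 + 3.51 + 1.84
 = 23.65
Net = 23.65 - 9 = 14.65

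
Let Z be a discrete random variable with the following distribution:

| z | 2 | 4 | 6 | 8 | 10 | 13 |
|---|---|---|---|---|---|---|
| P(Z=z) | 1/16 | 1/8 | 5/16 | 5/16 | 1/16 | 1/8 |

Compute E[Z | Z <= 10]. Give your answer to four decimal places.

6.4286

P(Z <= 10) = 1/16 + 1/8 + 5/16 + 5/16 + 1/16 = 7/8.
E[Z | Z <= 10] = [2·1/16 + 4·1/8 + 6·5/16 + 8·5/16 + 10·1/16] / (7/8)
 = 45/8 / (7/8)
 = 45/7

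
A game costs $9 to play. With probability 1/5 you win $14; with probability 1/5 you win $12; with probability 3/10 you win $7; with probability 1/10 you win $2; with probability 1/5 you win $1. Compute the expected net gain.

-1.3

E[payout] = 14·1/5 + 12·1/5 + 7·3/10 + 2·1/10 + 1·1/5
 = 14/5 + 12/5 + 21/10 + 1/5 + 1/5
 = 77/10
Net = 77/10 - 9 = -13/10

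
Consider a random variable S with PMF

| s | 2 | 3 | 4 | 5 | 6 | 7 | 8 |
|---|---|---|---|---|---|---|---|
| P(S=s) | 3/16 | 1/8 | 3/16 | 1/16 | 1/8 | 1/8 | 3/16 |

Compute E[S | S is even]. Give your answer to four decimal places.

P(S is even) = 3/16 + 3/16 + 1/8 + 3/16 = 11/16.
E[S | S is even] = [2·3/16 + 4·3/16 + 6·1/8 + 8·3/16] / (11/16)
 = 27/8 / (11/16)
 = 54/11

4.9091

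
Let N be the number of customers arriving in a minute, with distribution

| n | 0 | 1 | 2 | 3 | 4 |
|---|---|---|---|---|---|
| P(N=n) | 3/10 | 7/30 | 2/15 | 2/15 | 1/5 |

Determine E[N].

1.7

E[N] = Σ n·P(N=n)
 = 0·3/10 + 1·7/30 + 2·2/15 + 3·2/15 + 4·1/5
 = 0 + 7/30 + 4/15 + 2/5 + 4/5
 = 17/10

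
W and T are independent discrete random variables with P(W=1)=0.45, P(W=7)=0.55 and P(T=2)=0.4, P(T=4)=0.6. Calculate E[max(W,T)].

E[max(W,T)] = Σ_w Σ_t max(w,t) · P(W=w)P(T=t)
 = 2·0.18 + 4·0.27 + 7·0.22 + 7·0.33
 = 0.36 + 1.08 + 1.54 + 2.31
 = 5.29

5.29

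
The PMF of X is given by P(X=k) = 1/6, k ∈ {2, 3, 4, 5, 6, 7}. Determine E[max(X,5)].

5.5

E[max(X,5)] = Σ max(x,5)·P(X=x)
 = 5·1/6 + 5·1/6 + 5·1/6 + 5·1/6 + 6·1/6 + 7·1/6
 = 5/6 + 5/6 + 5/6 + 5/6 + 1 + 7/6
 = 11/2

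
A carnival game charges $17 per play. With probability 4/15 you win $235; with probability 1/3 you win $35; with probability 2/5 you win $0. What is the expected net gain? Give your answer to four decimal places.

E[payout] = 235·4/15 + 35·1/3 + 0·2/5
 = 188/3 + 35/3 + 0
 = 223/3
Net = 223/3 - 17 = 172/3

57.3333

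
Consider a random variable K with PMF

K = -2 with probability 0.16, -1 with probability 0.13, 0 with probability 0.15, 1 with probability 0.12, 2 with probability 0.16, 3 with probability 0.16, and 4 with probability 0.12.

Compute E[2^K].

E[2^K] = Σ 2^k·P(K=k)
 = 0.25·0.16 + 0.5·0.13 + 1·0.15 + 2·0.12 + 4·0.16 + 8·0.16 + 16·0.12
 = 0.04 + 0.065 + 0.15 + 0.24 + 0.64 + 1.28 + 1.92
 = 4.335

4.335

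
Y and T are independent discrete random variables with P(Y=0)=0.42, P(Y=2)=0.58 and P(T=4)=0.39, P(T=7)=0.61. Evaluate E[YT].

6.7628

E[YT] = Σ_y Σ_t yt · P(Y=y)P(T=t)
 = 0·0.1638 + 0·0.2562 + 8·0.2262 + 14·0.3538
 = 0 + 0 + 1.8096 + 4.9532
 = 6.7628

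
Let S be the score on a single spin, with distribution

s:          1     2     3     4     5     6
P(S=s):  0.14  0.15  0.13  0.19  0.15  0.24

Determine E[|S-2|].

2.06

E[|S-2|] = Σ |s-2|·P(S=s)
 = 1·0.14 + 0·0.15 + 1·0.13 + 2·0.19 + 3·0.15 + 4·0.24
 = 0.14 + 0 + 0.13 + 0.38 + 0.45 + 0.96
 = 2.06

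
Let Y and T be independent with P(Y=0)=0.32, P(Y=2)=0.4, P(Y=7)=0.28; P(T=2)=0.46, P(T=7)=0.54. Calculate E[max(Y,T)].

5.344

E[max(Y,T)] = Σ_y Σ_t max(y,t) · P(Y=y)P(T=t)
 = 2·0.1472 + 7·0.1728 + 2·0.184 + 7·0.216 + 7·0.1288 + 7·0.1512
 = 0.2944 + 1.2096 + 0.368 + 1.512 + 0.9016 + 1.0584
 = 5.344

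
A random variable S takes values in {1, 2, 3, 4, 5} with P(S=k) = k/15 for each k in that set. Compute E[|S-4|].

1

E[|S-4|] = Σ |s-4|·P(S=s)
 = 3·1/15 + 2·2/15 + 1·1/5 + 0·4/15 + 1·1/3
 = 1/5 + 4/15 + 1/5 + 0 + 1/3
 = 1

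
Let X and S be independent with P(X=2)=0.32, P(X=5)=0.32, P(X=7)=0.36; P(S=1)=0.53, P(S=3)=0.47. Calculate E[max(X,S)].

E[max(X,S)] = Σ_x Σ_s max(x,s) · P(X=x)P(S=s)
 = 2·0.1696 + 3·0.1504 + 5·0.1696 + 5·0.1504 + 7·0.1908 + 7·0.1692
 = 0.3392 + 0.4512 + 0.848 + 0.752 + 1.3356 + 1.1844
 = 4.9104

4.9104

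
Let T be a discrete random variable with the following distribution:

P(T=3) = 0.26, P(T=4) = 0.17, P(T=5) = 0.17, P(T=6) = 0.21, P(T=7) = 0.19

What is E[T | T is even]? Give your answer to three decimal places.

P(T is even) = 0.17 + 0.21 = 0.38.
E[T | T is even] = [4·0.17 + 6·0.21] / 0.38
 = 1.94 / 0.38
 = 97/19

5.105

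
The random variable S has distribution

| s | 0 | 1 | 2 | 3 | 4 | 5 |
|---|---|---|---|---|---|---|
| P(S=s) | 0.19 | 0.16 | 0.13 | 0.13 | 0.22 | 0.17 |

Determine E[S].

2.54

E[S] = Σ s·P(S=s)
 = 0·0.19 + 1·0.16 + 2·0.13 + 3·0.13 + 4·0.22 + 5·0.17
 = 0 + 0.16 + 0.26 + 0.39 + 0.88 + 0.85
 = 2.54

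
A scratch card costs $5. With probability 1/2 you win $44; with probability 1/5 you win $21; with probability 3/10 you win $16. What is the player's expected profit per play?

E[payout] = 44·1/2 + 21·1/5 + 16·3/10
 = 22 + 21/5 + 24/5
 = 31
Net = 31 - 5 = 26

26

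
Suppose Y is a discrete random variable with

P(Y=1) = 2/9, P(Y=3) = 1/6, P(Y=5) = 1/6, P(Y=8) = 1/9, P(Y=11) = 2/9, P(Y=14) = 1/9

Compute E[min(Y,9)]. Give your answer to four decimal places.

5.4444

E[min(Y,9)] = Σ min(y,9)·P(Y=y)
 = 1·2/9 + 3·1/6 + 5·1/6 + 8·1/9 + 9·2/9 + 9·1/9
 = 2/9 + 1/2 + 5/6 + 8/9 + 2 + 1
 = 49/9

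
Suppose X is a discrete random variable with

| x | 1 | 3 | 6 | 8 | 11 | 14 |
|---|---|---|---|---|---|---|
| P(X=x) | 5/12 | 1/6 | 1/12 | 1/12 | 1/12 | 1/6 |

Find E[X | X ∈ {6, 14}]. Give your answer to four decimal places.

11.3333

P(X ∈ {6, 14}) = 1/12 + 1/6 = 1/4.
E[X | X ∈ {6, 14}] = [6·1/12 + 14·1/6] / (1/4)
 = 17/6 / (1/4)
 = 34/3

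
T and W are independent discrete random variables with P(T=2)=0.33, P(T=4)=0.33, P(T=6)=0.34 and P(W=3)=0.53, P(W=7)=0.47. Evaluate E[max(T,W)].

5.5955

E[max(T,W)] = Σ_t Σ_w max(t,w) · P(T=t)P(W=w)
 = 3·0.1749 + 7·0.1551 + 4·0.1749 + 7·0.1551 + 6·0.1802 + 7·0.1598
 = 0.5247 + 1.0857 + 0.6996 + 1.0857 + 1.0812 + 1.1186
 = 5.5955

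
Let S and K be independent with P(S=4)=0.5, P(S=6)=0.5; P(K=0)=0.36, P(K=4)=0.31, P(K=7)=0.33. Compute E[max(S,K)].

E[max(S,K)] = Σ_s Σ_k max(s,k) · P(S=s)P(K=k)
 = 4·0.18 + 4·0.155 + 7·0.165 + 6·0.18 + 6·0.155 + 7·0.165
 = 0.72 + 0.62 + 1.155 + 1.08 + 0.93 + 1.155
 = 5.66

5.66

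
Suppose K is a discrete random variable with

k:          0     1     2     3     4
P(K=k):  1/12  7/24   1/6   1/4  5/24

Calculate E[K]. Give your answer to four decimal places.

E[K] = Σ k·P(K=k)
 = 0·1/12 + 1·7/24 + 2·1/6 + 3·1/4 + 4·5/24
 = 0 + 7/24 + 1/3 + 3/4 + 5/6
 = 53/24

2.2083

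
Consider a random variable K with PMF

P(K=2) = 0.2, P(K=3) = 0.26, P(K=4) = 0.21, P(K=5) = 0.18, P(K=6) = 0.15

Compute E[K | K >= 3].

P(K >= 3) = 0.26 + 0.21 + 0.18 + 0.15 = 0.8.
E[K | K >= 3] = [3·0.26 + 4·0.21 + 5·0.18 + 6·0.15] / 0.8
 = 3.42 / 0.8
 = 171/40

4.275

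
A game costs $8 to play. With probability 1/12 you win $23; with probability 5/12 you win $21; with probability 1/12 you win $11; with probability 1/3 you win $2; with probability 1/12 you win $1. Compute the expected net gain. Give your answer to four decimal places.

4.3333

E[payout] = 23·1/12 + 21·5/12 + 11·1/12 + 2·1/3 + 1·1/12
 = 23/12 + 35/4 + 11/12 + 2/3 + 1/12
 = 37/3
Net = 37/3 - 8 = 13/3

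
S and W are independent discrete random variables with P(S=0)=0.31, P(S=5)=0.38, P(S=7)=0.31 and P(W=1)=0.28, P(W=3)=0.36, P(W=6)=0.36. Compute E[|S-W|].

3.006

E[|S-W|] = Σ_s Σ_w |s-w| · P(S=s)P(W=w)
 = 1·0.0868 + 3·0.1116 + 6·0.1116 + 4·0.1064 + 2·0.1368 + 1·0.1368 + 6·0.0868 + 4·0.1116 + 1·0.1116
 = 0.0868 + 0.3348 + 0.6696 + 0.4256 + 0.2736 + 0.1368 + 0.5208 + 0.4464 + 0.1116
 = 3.006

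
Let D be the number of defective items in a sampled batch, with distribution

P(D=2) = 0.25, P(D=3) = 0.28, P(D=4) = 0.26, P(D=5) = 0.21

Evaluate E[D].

3.43

E[D] = Σ d·P(D=d)
 = 2·0.25 + 3·0.28 + 4·0.26 + 5·0.21
 = 0.5 + 0.84 + 1.04 + 1.05
 = 3.43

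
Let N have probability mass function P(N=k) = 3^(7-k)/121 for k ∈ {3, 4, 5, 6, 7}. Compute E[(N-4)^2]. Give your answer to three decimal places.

0.917

E[(N-4)^2] = Σ (n-4)^2·P(N=n)
 = 1·81/121 + 0·27/121 + 1·9/121 + 4·3/121 + 9·1/121
 = 81/121 + 0 + 9/121 + 12/121 + 9/121
 = 111/121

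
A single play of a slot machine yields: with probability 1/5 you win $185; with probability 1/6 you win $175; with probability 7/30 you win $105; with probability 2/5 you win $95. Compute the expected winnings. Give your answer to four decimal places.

128.6667

E[payout] = 185·1/5 + 175·1/6 + 105·7/30 + 95·2/5
 = 37 + 175/6 + 49/2 + 38
 = 386/3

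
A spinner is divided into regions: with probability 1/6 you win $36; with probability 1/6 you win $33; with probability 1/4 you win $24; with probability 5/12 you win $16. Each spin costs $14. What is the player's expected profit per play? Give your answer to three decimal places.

E[payout] = 36·1/6 + 33·1/6 + 24·1/4 + 16·5/12
 = 6 + 11/2 + 6 + 20/3
 = 145/6
Net = 145/6 - 14 = 61/6

10.167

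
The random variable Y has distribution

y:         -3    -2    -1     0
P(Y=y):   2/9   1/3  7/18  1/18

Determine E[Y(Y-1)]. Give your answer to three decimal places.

5.444

E[Y(Y-1)] = Σ y(y-1)·P(Y=y)
 = 12·2/9 + 6·1/3 + 2·7/18 + 0·1/18
 = 8/3 + 2 + 7/9 + 0
 = 49/9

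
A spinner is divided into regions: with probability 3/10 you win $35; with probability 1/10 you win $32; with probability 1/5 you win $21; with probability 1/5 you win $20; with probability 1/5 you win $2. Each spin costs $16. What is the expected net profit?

6.3

E[payout] = 35·3/10 + 32·1/10 + 21·1/5 + 20·1/5 + 2·1/5
 = 21/2 + 16/5 + 21/5 + 4 + 2/5
 = 223/10
Net = 223/10 - 16 = 63/10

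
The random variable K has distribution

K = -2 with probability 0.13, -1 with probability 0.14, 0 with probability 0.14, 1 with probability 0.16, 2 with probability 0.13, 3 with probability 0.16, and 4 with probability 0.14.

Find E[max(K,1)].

1.87

E[max(K,1)] = Σ max(k,1)·P(K=k)
 = 1·0.13 + 1·0.14 + 1·0.14 + 1·0.16 + 2·0.13 + 3·0.16 + 4·0.14
 = 0.13 + 0.14 + 0.14 + 0.16 + 0.26 + 0.48 + 0.56
 = 1.87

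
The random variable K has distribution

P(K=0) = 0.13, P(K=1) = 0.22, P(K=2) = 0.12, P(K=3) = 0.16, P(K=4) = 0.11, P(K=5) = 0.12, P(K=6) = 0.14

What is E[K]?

E[K] = Σ k·P(K=k)
 = 0·0.13 + 1·0.22 + 2·0.12 + 3·0.16 + 4·0.11 + 5·0.12 + 6·0.14
 = 0 + 0.22 + 0.24 + 0.48 + 0.44 + 0.6 + 0.84
 = 2.82

2.82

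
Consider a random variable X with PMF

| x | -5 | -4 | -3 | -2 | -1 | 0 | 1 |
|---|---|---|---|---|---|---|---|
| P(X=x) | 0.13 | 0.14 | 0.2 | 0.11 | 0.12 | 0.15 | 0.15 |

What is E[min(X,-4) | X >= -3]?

-4

P(X >= -3) = 0.2 + 0.11 + 0.12 + 0.15 + 0.15 = 0.73.
E[min(X,-4) | X >= -3] = [(-4)·0.2 + (-4)·0.11 + (-4)·0.12 + (-4)·0.15 + (-4)·0.15] / 0.73
 = -2.92 / 0.73
 = -4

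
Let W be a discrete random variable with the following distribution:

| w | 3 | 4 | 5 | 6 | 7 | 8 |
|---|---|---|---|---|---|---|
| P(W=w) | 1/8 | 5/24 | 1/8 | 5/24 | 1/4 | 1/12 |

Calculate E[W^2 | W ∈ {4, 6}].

P(W ∈ {4, 6}) = 5/24 + 5/24 = 5/12.
E[W^2 | W ∈ {4, 6}] = [16·5/24 + 36·5/24] / (5/12)
 = 65/6 / (5/12)
 = 26

26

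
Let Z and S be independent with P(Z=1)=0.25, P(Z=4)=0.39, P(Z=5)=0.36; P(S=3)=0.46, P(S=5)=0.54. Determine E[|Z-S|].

E[|Z-S|] = Σ_z Σ_s |z-s| · P(Z=z)P(S=s)
 = 2·0.115 + 4·0.135 + 1·0.1794 + 1·0.2106 + 2·0.1656 + 0·0.1944
 = 0.23 + 0.54 + 0.1794 + 0.2106 + 0.3312 + 0
 = 1.4912

1.4912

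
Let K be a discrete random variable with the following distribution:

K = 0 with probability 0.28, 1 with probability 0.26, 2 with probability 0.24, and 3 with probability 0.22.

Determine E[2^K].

3.52

E[2^K] = Σ 2^k·P(K=k)
 = 1·0.28 + 2·0.26 + 4·0.24 + 8·0.22
 = 0.28 + 0.52 + 0.96 + 1.76
 = 3.52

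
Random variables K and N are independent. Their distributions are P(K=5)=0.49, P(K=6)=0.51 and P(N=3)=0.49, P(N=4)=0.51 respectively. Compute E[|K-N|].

2

E[|K-N|] = Σ_k Σ_n |k-n| · P(K=k)P(N=n)
 = 2·0.2401 + 1·0.2499 + 3·0.2499 + 2·0.2601
 = 0.4802 + 0.2499 + 0.7497 + 0.5202
 = 2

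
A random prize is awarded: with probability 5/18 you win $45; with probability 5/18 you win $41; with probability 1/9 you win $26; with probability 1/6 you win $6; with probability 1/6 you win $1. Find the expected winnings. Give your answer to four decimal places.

27.9444

E[payout] = 45·5/18 + 41·5/18 + 26·1/9 + 6·1/6 + 1·1/6
 = 25/2 + 205/18 + 26/9 + 1 + 1/6
 = 503/18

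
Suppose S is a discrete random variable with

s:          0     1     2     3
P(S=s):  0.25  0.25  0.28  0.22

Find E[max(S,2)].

2.22

E[max(S,2)] = Σ max(s,2)·P(S=s)
 = 2·0.25 + 2·0.25 + 2·0.28 + 3·0.22
 = 0.5 + 0.5 + 0.56 + 0.66
 = 2.22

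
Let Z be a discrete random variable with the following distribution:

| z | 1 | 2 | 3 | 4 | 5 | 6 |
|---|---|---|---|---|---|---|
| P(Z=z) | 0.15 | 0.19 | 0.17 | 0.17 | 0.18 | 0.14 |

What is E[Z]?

E[Z] = Σ z·P(Z=z)
 = 1·0.15 + 2·0.19 + 3·0.17 + 4·0.17 + 5·0.18 + 6·0.14
 = 0.15 + 0.38 + 0.51 + 0.68 + 0.9 + 0.84
 = 3.46

3.46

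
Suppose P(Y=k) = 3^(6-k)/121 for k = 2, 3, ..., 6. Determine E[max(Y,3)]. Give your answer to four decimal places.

E[max(Y,3)] = Σ max(y,3)·P(Y=y)
 = 3·81/121 + 3·27/121 + 4·9/121 + 5·3/121 + 6·1/121
 = 243/121 + 81/121 + 36/121 + 15/121 + 6/121
 = 381/121

3.1488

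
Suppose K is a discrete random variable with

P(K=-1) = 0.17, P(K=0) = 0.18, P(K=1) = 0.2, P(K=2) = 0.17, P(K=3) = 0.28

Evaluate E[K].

E[K] = Σ k·P(K=k)
 = (-1)·0.17 + 0·0.18 + 1·0.2 + 2·0.17 + 3·0.28
 = (-0.17) + 0 + 0.2 + 0.34 + 0.84
 = 1.21

1.21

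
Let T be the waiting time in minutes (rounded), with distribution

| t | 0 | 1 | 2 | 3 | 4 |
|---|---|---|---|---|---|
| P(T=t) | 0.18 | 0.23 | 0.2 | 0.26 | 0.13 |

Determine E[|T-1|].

E[|T-1|] = Σ |t-1|·P(T=t)
 = 1·0.18 + 0·0.23 + 1·0.2 + 2·0.26 + 3·0.13
 = 0.18 + 0 + 0.2 + 0.52 + 0.39
 = 1.29

1.29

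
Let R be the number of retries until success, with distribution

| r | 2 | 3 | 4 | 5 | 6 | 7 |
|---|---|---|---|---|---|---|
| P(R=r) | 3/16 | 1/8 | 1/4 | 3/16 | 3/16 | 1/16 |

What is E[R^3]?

E[R^3] = Σ r^3·P(R=r)
 = 8·3/16 + 27·1/8 + 64·1/4 + 125·3/16 + 216·3/16 + 343·1/16
 = 3/2 + 27/8 + 16 + 375/16 + 81/2 + 343/16
 = 425/4

106.25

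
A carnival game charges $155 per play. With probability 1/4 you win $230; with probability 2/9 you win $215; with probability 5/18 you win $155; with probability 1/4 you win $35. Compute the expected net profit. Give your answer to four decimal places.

E[payout] = 230·1/4 + 215·2/9 + 155·5/18 + 35·1/4
 = 115/2 + 430/9 + 775/18 + 35/4
 = 1885/12
Net = 1885/12 - 155 = 25/12

2.0833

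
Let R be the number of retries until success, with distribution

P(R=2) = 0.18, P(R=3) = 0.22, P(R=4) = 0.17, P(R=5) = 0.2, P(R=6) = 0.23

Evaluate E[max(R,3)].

E[max(R,3)] = Σ max(r,3)·P(R=r)
 = 3·0.18 + 3·0.22 + 4·0.17 + 5·0.2 + 6·0.23
 = 0.54 + 0.66 + 0.68 + 1 + 1.38
 = 4.26

4.26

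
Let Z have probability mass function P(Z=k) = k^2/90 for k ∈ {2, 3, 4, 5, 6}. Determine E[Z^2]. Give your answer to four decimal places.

25.2667

E[Z^2] = Σ z^2·P(Z=z)
 = 4·2/45 + 9·1/10 + 16·8/45 + 25·5/18 + 36·2/5
 = 8/45 + 9/10 + 128/45 + 125/18 + 72/5
 = 379/15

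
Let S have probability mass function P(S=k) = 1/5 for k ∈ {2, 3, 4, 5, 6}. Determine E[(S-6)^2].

E[(S-6)^2] = Σ (s-6)^2·P(S=s)
 = 16·1/5 + 9·1/5 + 4·1/5 + 1·1/5 + 0·1/5
 = 16/5 + 9/5 + 4/5 + 1/5 + 0
 = 6

6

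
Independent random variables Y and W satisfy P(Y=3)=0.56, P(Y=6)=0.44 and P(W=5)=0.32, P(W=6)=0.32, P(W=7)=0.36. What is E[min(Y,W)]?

E[min(Y,W)] = Σ_y Σ_w min(y,w) · P(Y=y)P(W=w)
 = 3·0.1792 + 3·0.1792 + 3·0.2016 + 5·0.1408 + 6·0.1408 + 6·0.1584
 = 0.5376 + 0.5376 + 0.6048 + 0.704 + 0.8448 + 0.9504
 = 4.1792

4.1792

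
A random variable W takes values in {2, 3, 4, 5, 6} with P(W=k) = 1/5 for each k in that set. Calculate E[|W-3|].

E[|W-3|] = Σ |w-3|·P(W=w)
 = 1·1/5 + 0·1/5 + 1·1/5 + 2·1/5 + 3·1/5
 = 1/5 + 0 + 1/5 + 2/5 + 3/5
 = 7/5

1.4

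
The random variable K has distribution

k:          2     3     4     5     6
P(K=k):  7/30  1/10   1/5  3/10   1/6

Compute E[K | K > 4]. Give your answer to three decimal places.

P(K > 4) = 3/10 + 1/6 = 7/15.
E[K | K > 4] = [5·3/10 + 6·1/6] / (7/15)
 = 5/2 / (7/15)
 = 75/14

5.357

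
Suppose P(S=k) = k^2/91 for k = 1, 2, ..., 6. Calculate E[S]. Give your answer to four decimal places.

4.8462

E[S] = Σ s·P(S=s)
 = 1·1/91 + 2·4/91 + 3·9/91 + 4·16/91 + 5·25/91 + 6·36/91
 = 1/91 + 8/91 + 27/91 + 64/91 + 125/91 + 216/91
 = 63/13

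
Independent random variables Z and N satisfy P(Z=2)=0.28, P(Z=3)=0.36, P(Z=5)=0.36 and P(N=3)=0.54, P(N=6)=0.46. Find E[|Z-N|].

1.7176

E[|Z-N|] = Σ_z Σ_n |z-n| · P(Z=z)P(N=n)
 = 1·0.1512 + 4·0.1288 + 0·0.1944 + 3·0.1656 + 2·0.1944 + 1·0.1656
 = 0.1512 + 0.5152 + 0 + 0.4968 + 0.3888 + 0.1656
 = 1.7176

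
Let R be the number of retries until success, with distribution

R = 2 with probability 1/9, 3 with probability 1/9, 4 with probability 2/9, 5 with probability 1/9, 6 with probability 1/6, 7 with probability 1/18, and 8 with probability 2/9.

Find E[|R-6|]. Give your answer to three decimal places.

E[|R-6|] = Σ |r-6|·P(R=r)
 = 4·1/9 + 3·1/9 + 2·2/9 + 1·1/9 + 0·1/6 + 1·1/18 + 2·2/9
 = 4/9 + 1/3 + 4/9 + 1/9 + 0 + 1/18 + 4/9
 = 11/6

1.833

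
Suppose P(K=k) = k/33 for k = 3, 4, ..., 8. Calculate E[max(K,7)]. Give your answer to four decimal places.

E[max(K,7)] = Σ max(k,7)·P(K=k)
 = 7·1/11 + 7·4/33 + 7·5/33 + 7·2/11 + 7·7/33 + 8·8/33
 = 7/11 + 28/33 + 35/33 + 14/11 + 49/33 + 64/33
 = 239/33

7.2424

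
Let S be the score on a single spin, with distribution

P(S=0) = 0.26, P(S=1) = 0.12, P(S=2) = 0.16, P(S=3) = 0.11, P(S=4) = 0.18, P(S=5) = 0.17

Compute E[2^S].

10.34

E[2^S] = Σ 2^s·P(S=s)
 = 1·0.26 + 2·0.12 + 4·0.16 + 8·0.11 + 16·0.18 + 32·0.17
 = 0.26 + 0.24 + 0.64 + 0.88 + 2.88 + 5.44
 = 10.34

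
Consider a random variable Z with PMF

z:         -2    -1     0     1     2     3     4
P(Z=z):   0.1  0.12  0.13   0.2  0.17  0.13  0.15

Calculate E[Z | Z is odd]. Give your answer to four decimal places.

P(Z is odd) = 0.12 + 0.2 + 0.13 = 0.45.
E[Z | Z is odd] = [(-1)·0.12 + 1·0.2 + 3·0.13] / 0.45
 = 0.47 / 0.45
 = 47/45

1.0444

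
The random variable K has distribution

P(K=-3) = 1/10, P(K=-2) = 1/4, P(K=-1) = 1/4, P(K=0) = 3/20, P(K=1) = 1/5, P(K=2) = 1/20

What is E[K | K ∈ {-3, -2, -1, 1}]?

-1.0625

P(K ∈ {-3, -2, -1, 1}) = 1/10 + 1/4 + 1/4 + 1/5 = 4/5.
E[K | K ∈ {-3, -2, -1, 1}] = [(-3)·1/10 + (-2)·1/4 + (-1)·1/4 + 1·1/5] / (4/5)
 = -17/20 / (4/5)
 = -17/16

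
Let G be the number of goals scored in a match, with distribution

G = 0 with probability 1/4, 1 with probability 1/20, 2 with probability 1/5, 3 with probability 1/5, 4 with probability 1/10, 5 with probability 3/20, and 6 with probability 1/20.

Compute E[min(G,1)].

0.75

E[min(G,1)] = Σ min(g,1)·P(G=g)
 = 0·1/4 + 1·1/20 + 1·1/5 + 1·1/5 + 1·1/10 + 1·3/20 + 1·1/20
 = 0 + 1/20 + 1/5 + 1/5 + 1/10 + 3/20 + 1/20
 = 3/4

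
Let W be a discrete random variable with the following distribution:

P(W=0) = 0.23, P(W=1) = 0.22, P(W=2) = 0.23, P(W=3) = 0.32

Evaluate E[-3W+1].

E[-3W+1] = Σ (-3w+1)·P(W=w)
 = 1·0.23 + (-2)·0.22 + (-5)·0.23 + (-8)·0.32
 = 0.23 + (-0.44) + (-1.15) + (-2.56)
 = -3.92

-3.92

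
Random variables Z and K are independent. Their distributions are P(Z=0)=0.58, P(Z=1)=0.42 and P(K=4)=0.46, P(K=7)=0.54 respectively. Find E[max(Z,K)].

5.62

E[max(Z,K)] = Σ_z Σ_k max(z,k) · P(Z=z)P(K=k)
 = 4·0.2668 + 7·0.3132 + 4·0.1932 + 7·0.2268
 = 1.0672 + 2.1924 + 0.7728 + 1.5876
 = 5.62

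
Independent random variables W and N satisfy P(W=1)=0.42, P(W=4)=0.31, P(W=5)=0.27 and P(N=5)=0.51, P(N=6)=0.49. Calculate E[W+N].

8.5

E[W+N] = Σ_w Σ_n (w+n) · P(W=w)P(N=n)
 = 6·0.2142 + 7·0.2058 + 9·0.1581 + 10·0.1519 + 10·0.1377 + 11·0.1323
 = 1.2852 + 1.4406 + 1.4229 + 1.519 + 1.377 + 1.4553
 = 8.5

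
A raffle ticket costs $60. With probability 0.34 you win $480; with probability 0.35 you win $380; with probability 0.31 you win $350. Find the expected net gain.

344.7

E[payout] = 480·0.34 + 380·0.35 + 350·0.31
 = 163.2 + 133 + 108.5
 = 404.7
Net = 404.7 - 60 = 344.7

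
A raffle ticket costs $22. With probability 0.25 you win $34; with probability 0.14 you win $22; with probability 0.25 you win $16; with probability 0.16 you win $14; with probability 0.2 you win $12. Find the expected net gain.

-1.78

E[payout] = 34·0.25 + 22·0.14 + 16·0.25 + 14·0.16 + 12·0.2
 = 8.5 + 3.08 + 4 + 2.24 + 2.4
 = 20.22
Net = 20.22 - 22 = -1.78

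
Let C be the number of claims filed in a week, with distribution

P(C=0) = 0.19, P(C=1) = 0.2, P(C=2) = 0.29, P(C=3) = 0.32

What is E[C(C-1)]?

2.5

E[C(C-1)] = Σ c(c-1)·P(C=c)
 = 0·0.19 + 0·0.2 + 2·0.29 + 6·0.32
 = 0 + 0 + 0.58 + 1.92
 = 2.5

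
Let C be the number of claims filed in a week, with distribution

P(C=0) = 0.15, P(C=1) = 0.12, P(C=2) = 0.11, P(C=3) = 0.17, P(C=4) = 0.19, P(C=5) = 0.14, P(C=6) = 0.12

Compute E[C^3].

61.17

E[C^3] = Σ c^3·P(C=c)
 = 0·0.15 + 1·0.12 + 8·0.11 + 27·0.17 + 64·0.19 + 125·0.14 + 216·0.12
 = 0 + 0.12 + 0.88 + 4.59 + 12.16 + 17.5 + 25.92
 = 61.17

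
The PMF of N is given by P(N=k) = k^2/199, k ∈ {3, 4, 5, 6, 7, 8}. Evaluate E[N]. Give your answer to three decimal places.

6.467

E[N] = Σ n·P(N=n)
 = 3·9/199 + 4·16/199 + 5·25/199 + 6·36/199 + 7·49/199 + 8·64/199
 = 27/199 + 64/199 + 125/199 + 216/199 + 343/199 + 512/199
 = 1287/199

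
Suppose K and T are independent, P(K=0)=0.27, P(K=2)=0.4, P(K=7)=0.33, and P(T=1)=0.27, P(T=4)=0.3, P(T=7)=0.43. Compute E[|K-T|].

E[|K-T|] = Σ_k Σ_t |k-t| · P(K=k)P(T=t)
 = 1·0.0729 + 4·0.081 + 7·0.1161 + 1·0.108 + 2·0.12 + 5·0.172 + 6·0.0891 + 3·0.099 + 0·0.1419
 = 0.0729 + 0.324 + 0.8127 + 0.108 + 0.24 + 0.86 + 0.5346 + 0.297 + 0
 = 3.2492

3.2492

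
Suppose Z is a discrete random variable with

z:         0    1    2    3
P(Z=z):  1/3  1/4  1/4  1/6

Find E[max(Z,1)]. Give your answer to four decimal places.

1.5833

E[max(Z,1)] = Σ max(z,1)·P(Z=z)
 = 1·1/3 + 1·1/4 + 2·1/4 + 3·1/6
 = 1/3 + 1/4 + 1/2 + 1/2
 = 19/12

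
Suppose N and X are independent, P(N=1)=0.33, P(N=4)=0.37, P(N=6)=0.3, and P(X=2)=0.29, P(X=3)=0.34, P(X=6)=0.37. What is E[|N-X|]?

E[|N-X|] = Σ_n Σ_x |n-x| · P(N=n)P(X=x)
 = 1·0.0957 + 2·0.1122 + 5·0.1221 + 2·0.1073 + 1·0.1258 + 2·0.1369 + 4·0.087 + 3·0.102 + 0·0.111
 = 0.0957 + 0.2244 + 0.6105 + 0.2146 + 0.1258 + 0.2738 + 0.348 + 0.306 + 0
 = 2.1988

2.1988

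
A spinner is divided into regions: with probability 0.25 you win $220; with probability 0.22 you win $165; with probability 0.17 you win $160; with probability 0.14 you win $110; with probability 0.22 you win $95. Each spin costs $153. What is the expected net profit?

1.8

E[payout] = 220·0.25 + 165·0.22 + 160·0.17 + 110·0.14 + 95·0.22
 = 55 + 36.3 + 27.2 + 15.4 + 20.9
 = 154.8
Net = 154.8 - 153 = 1.8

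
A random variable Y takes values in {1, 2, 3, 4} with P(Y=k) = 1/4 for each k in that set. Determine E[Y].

E[Y] = Σ y·P(Y=y)
 = 1·1/4 + 2·1/4 + 3·1/4 + 4·1/4
 = 1/4 + 1/2 + 3/4 + 1
 = 5/2

2.5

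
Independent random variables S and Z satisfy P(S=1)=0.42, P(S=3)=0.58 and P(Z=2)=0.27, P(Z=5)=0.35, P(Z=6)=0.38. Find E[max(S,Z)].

4.7266

E[max(S,Z)] = Σ_s Σ_z max(s,z) · P(S=s)P(Z=z)
 = 2·0.1134 + 5·0.147 + 6·0.1596 + 3·0.1566 + 5·0.203 + 6·0.2204
 = 0.2268 + 0.735 + 0.9576 + 0.4698 + 1.015 + 1.3224
 = 4.7266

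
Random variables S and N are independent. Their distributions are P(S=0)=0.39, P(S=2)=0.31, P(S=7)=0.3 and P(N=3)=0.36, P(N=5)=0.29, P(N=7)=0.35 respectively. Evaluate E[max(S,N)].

E[max(S,N)] = Σ_s Σ_n max(s,n) · P(S=s)P(N=n)
 = 3·0.1404 + 5·0.1131 + 7·0.1365 + 3·0.1116 + 5·0.0899 + 7·0.1085 + 7·0.108 + 7·0.087 + 7·0.105
 = 0.4212 + 0.5655 + 0.9555 + 0.3348 + 0.4495 + 0.7595 + 0.756 + 0.609 + 0.735
 = 5.586

5.586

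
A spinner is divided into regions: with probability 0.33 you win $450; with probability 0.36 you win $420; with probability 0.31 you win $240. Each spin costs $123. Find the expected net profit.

E[payout] = 450·0.33 + 420·0.36 + 240·0.31
 = 148.5 + 151.2 + 74.4
 = 374.1
Net = 374.1 - 123 = 251.1

251.1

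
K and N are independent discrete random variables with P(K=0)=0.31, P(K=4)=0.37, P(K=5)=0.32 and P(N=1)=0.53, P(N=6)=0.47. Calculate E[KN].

10.318

E[KN] = Σ_k Σ_n kn · P(K=k)P(N=n)
 = 0·0.1643 + 0·0.1457 + 4·0.1961 + 24·0.1739 + 5·0.1696 + 30·0.1504
 = 0 + 0 + 0.7844 + 4.1736 + 0.848 + 4.512
 = 10.318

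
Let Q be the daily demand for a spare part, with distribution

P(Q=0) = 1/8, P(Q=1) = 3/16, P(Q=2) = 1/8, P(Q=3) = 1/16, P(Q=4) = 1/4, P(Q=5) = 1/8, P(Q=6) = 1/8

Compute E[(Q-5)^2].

E[(Q-5)^2] = Σ (q-5)^2·P(Q=q)
 = 25·1/8 + 16·3/16 + 9·1/8 + 4·1/16 + 1·1/4 + 0·1/8 + 1·1/8
 = 25/8 + 3 + 9/8 + 1/4 + 1/4 + 0 + 1/8
 = 63/8

7.875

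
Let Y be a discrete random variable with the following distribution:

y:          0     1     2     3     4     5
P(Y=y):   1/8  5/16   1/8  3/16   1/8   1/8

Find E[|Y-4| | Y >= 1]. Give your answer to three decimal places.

P(Y >= 1) = 5/16 + 1/8 + 3/16 + 1/8 + 1/8 = 7/8.
E[|Y-4| | Y >= 1] = [3·5/16 + 2·1/8 + 1·3/16 + 0·1/8 + 1·1/8] / (7/8)
 = 3/2 / (7/8)
 = 12/7

1.714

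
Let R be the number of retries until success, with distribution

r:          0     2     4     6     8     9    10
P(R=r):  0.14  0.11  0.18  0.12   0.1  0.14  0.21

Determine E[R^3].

401.58

E[R^3] = Σ r^3·P(R=r)
 = 0·0.14 + 8·0.11 + 64·0.18 + 216·0.12 + 512·0.1 + 729·0.14 + 1000·0.21
 = 0 + 0.88 + 11.52 + 25.92 + 51.2 + 102.06 + 210
 = 401.58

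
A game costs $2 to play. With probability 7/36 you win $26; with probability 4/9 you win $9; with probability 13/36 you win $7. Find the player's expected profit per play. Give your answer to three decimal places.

E[payout] = 26·7/36 + 9·4/9 + 7·13/36
 = 91/18 + 4 + 91/36
 = 139/12
Net = 139/12 - 2 = 115/12

9.583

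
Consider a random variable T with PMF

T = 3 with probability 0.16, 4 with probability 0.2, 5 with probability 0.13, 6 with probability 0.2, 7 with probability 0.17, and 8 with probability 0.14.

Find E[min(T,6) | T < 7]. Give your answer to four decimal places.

4.5362

P(T < 7) = 0.16 + 0.2 + 0.13 + 0.2 = 0.69.
E[min(T,6) | T < 7] = [3·0.16 + 4·0.2 + 5·0.13 + 6·0.2] / 0.69
 = 3.13 / 0.69
 = 313/69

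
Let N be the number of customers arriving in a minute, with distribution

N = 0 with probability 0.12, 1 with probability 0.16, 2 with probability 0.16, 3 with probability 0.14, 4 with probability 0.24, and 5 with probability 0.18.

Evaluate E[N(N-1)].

E[N(N-1)] = Σ n(n-1)·P(N=n)
 = 0·0.12 + 0·0.16 + 2·0.16 + 6·0.14 + 12·0.24 + 20·0.18
 = 0 + 0 + 0.32 + 0.84 + 2.88 + 3.6
 = 7.64

7.64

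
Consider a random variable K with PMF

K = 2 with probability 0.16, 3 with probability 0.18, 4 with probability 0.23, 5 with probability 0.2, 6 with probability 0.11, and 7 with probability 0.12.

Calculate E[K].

E[K] = Σ k·P(K=k)
 = 2·0.16 + 3·0.18 + 4·0.23 + 5·0.2 + 6·0.11 + 7·0.12
 = 0.32 + 0.54 + 0.92 + 1 + 0.66 + 0.84
 = 4.28

4.28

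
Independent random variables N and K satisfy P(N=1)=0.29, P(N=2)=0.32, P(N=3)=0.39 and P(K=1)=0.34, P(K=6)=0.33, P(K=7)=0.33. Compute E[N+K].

6.73

E[N+K] = Σ_n Σ_k (n+k) · P(N=n)P(K=k)
 = 2·0.0986 + 7·0.0957 + 8·0.0957 + 3·0.1088 + 8·0.1056 + 9·0.1056 + 4·0.1326 + 9·0.1287 + 10·0.1287
 = 0.1972 + 0.6699 + 0.7656 + 0.3264 + 0.8448 + 0.9504 + 0.5304 + 1.1583 + 1.287
 = 6.73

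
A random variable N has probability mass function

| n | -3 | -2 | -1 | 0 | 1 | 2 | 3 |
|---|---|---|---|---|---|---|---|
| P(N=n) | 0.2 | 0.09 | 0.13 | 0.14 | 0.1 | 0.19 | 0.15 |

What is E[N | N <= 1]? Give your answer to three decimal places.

-1.227

P(N <= 1) = 0.2 + 0.09 + 0.13 + 0.14 + 0.1 = 0.66.
E[N | N <= 1] = [(-3)·0.2 + (-2)·0.09 + (-1)·0.13 + 0·0.14 + 1·0.1] / 0.66
 = -0.81 / 0.66
 = -27/22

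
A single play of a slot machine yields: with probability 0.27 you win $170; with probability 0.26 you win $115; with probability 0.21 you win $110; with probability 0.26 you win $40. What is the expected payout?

E[payout] = 170·0.27 + 115·0.26 + 110·0.21 + 40·0.26
 = 45.9 + 29.9 + 23.1 + 10.4
 = 109.3

109.3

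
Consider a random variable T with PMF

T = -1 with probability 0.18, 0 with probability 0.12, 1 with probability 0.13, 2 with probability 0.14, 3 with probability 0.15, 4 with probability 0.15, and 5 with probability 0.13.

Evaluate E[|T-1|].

1.89

E[|T-1|] = Σ |t-1|·P(T=t)
 = 2·0.18 + 1·0.12 + 0·0.13 + 1·0.14 + 2·0.15 + 3·0.15 + 4·0.13
 = 0.36 + 0.12 + 0 + 0.14 + 0.3 + 0.45 + 0.52
 = 1.89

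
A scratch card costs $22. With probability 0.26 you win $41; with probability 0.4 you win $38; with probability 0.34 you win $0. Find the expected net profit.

E[payout] = 41·0.26 + 38·0.4 + 0·0.34
 = 10.66 + 15.2 + 0
 = 25.86
Net = 25.86 - 22 = 3.86

3.86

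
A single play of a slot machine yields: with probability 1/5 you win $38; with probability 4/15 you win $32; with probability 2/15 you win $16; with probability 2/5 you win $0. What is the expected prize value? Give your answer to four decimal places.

E[payout] = 38·1/5 + 32·4/15 + 16·2/15 + 0·2/5
 = 38/5 + 128/15 + 32/15 + 0
 = 274/15

18.2667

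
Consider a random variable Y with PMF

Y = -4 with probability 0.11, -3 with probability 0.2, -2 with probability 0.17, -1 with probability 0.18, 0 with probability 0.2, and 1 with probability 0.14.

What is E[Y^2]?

4.56

E[Y^2] = Σ y^2·P(Y=y)
 = 16·0.11 + 9·0.2 + 4·0.17 + 1·0.18 + 0·0.2 + 1·0.14
 = 1.76 + 1.8 + 0.68 + 0.18 + 0 + 0.14
 = 4.56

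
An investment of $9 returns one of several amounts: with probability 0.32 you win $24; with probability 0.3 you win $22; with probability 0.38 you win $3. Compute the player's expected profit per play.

E[payout] = 24·0.32 + 22·0.3 + 3·0.38
 = 7.68 + 6.6 + 1.14
 = 15.42
Net = 15.42 - 9 = 6.42

6.42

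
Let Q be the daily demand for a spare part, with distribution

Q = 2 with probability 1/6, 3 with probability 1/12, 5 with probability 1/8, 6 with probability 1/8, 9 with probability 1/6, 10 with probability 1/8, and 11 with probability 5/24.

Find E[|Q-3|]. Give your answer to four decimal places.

4.3333

E[|Q-3|] = Σ |q-3|·P(Q=q)
 = 1·1/6 + 0·1/12 + 2·1/8 + 3·1/8 + 6·1/6 + 7·1/8 + 8·5/24
 = 1/6 + 0 + 1/4 + 3/8 + 1 + 7/8 + 5/3
 = 13/3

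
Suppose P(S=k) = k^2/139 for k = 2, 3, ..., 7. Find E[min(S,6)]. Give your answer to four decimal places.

5.2806

E[min(S,6)] = Σ min(s,6)·P(S=s)
 = 2·4/139 + 3·9/139 + 4·16/139 + 5·25/139 + 6·36/139 + 6·49/139
 = 8/139 + 27/139 + 64/139 + 125/139 + 216/139 + 294/139
 = 734/139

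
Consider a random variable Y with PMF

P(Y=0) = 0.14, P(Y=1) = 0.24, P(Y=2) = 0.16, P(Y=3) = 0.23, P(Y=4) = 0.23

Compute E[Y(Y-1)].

E[Y(Y-1)] = Σ y(y-1)·P(Y=y)
 = 0·0.14 + 0·0.24 + 2·0.16 + 6·0.23 + 12·0.23
 = 0 + 0 + 0.32 + 1.38 + 2.76
 = 4.46

4.46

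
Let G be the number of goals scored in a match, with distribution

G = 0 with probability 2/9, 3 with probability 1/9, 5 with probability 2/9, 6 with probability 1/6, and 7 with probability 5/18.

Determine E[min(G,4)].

E[min(G,4)] = Σ min(g,4)·P(G=g)
 = 0·2/9 + 3·1/9 + 4·2/9 + 4·1/6 + 4·5/18
 = 0 + 1/3 + 8/9 + 2/3 + 10/9
 = 3

3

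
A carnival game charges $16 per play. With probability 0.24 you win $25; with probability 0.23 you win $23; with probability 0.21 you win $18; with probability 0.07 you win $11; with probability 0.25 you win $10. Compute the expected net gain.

2.34

E[payout] = 25·0.24 + 23·0.23 + 18·0.21 + 11·0.07 + 10·0.25
 = 6 + 5.29 + 3.78 + 0.77 + 2.5
 = 18.34
Net = 18.34 - 16 = 2.34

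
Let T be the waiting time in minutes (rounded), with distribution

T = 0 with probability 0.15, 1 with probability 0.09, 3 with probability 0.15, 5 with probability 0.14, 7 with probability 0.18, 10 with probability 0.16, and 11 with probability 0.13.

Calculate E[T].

5.53

E[T] = Σ t·P(T=t)
 = 0·0.15 + 1·0.09 + 3·0.15 + 5·0.14 + 7·0.18 + 10·0.16 + 11·0.13
 = 0 + 0.09 + 0.45 + 0.7 + 1.26 + 1.6 + 1.43
 = 5.53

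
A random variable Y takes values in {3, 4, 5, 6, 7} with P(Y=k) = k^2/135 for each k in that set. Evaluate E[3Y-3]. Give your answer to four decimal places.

E[3Y-3] = Σ (3y-3)·P(Y=y)
 = 6·1/15 + 9·16/135 + 12·5/27 + 15·4/15 + 18·49/135
 = 2/5 + 16/15 + 20/9 + 4 + 98/15
 = 128/9

14.2222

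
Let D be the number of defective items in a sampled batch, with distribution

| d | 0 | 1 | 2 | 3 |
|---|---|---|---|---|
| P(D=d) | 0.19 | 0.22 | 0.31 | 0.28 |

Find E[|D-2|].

0.88

E[|D-2|] = Σ |d-2|·P(D=d)
 = 2·0.19 + 1·0.22 + 0·0.31 + 1·0.28
 = 0.38 + 0.22 + 0 + 0.28
 = 0.88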